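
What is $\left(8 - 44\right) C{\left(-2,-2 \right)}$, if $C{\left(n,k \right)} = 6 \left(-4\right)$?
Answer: $864$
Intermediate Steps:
$C{\left(n,k \right)} = -24$
$\left(8 - 44\right) C{\left(-2,-2 \right)} = \left(8 - 44\right) \left(-24\right) = \left(-36\right) \left(-24\right) = 864$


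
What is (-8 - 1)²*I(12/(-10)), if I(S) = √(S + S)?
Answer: 162*I*√15/5 ≈ 125.48*I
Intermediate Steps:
I(S) = √2*√S (I(S) = √(2*S) = √2*√S)
(-8 - 1)²*I(12/(-10)) = (-8 - 1)²*(√2*√(12/(-10))) = (-9)²*(√2*√(12*(-⅒))) = 81*(√2*√(-6/5)) = 81*(√2*(I*√30/5)) = 81*(2*I*√15/5) = 162*I*√15/5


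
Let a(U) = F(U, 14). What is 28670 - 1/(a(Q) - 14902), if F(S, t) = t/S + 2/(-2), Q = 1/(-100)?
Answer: 467407011/16303 ≈ 28670.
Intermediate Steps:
Q = -1/100 ≈ -0.010000
F(S, t) = -1 + t/S (F(S, t) = t/S + 2*(-1/2) = t/S - 1 = -1 + t/S)
a(U) = (14 - U)/U
28670 - 1/(a(Q) - 14902) = 28670 - 1/((14 - 1*(-1/100))/(-1/100) - 14902) = 28670 - 1/(-100*(14 + 1/100) - 14902) = 28670 - 1/(-100*1401/100 - 14902) = 28670 - 1/(-1401 - 14902) = 28670 - 1/(-16303) = 28670 - 1*(-1/16303) = 28670 + 1/16303 = 467407011/16303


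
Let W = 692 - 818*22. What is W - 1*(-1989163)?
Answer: 1971859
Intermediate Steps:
W = -17304 (W = 692 - 17996 = -17304)
W - 1*(-1989163) = -17304 - 1*(-1989163) = -17304 + 1989163 = 1971859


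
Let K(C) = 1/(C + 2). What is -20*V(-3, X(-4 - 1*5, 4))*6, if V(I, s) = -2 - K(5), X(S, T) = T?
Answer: 1800/7 ≈ 257.14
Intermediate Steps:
K(C) = 1/(2 + C)
V(I, s) = -15/7 (V(I, s) = -2 - 1/(2 + 5) = -2 - 1/7 = -2 - 1*⅐ = -2 - ⅐ = -15/7)
-20*V(-3, X(-4 - 1*5, 4))*6 = -20*(-15/7)*6 = (300/7)*6 = 1800/7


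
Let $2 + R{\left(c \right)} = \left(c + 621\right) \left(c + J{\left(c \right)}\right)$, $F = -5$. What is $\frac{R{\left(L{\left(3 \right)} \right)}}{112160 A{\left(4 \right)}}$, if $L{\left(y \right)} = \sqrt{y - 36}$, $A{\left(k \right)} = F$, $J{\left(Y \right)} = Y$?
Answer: $\frac{17}{140200} - \frac{621 i \sqrt{33}}{280400} \approx 0.00012126 - 0.012722 i$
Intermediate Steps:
$A{\left(k \right)} = -5$
$L{\left(y \right)} = \sqrt{-36 + y}$ ($L{\left(y \right)} = \sqrt{y - 36} = \sqrt{-36 + y}$)
$R{\left(c \right)} = -2 + 2 c \left(621 + c\right)$ ($R{\left(c \right)} = -2 + \left(c + 621\right) \left(c + c\right) = -2 + \left(621 + c\right) 2 c = -2 + 2 c \left(621 + c\right)$)
$\frac{R{\left(L{\left(3 \right)} \right)}}{112160 A{\left(4 \right)}} = \frac{-2 + 2 \left(\sqrt{-36 + 3}\right)^{2} + 1242 \sqrt{-36 + 3}}{112160 \left(-5\right)} = \frac{-2 + 2 \left(\sqrt{-33}\right)^{2} + 1242 \sqrt{-33}}{-560800} = \left(-2 + 2 \left(i \sqrt{33}\right)^{2} + 1242 i \sqrt{33}\right) \left(- \frac{1}{560800}\right) = \left(-2 + 2 \left(-33\right) + 1242 i \sqrt{33}\right) \left(- \frac{1}{560800}\right) = \left(-2 - 66 + 1242 i \sqrt{33}\right) \left(- \frac{1}{560800}\right) = \left(-68 + 1242 i \sqrt{33}\right) \left(- \frac{1}{560800}\right) = \frac{17}{140200} - \frac{621 i \sqrt{33}}{280400}$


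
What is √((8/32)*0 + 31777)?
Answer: √31777 ≈ 178.26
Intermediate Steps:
√((8/32)*0 + 31777) = √((8*(1/32))*0 + 31777) = √((¼)*0 + 31777) = √(0 + 31777) = √31777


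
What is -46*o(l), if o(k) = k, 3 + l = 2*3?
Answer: -138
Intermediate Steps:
l = 3 (l = -3 + 2*3 = -3 + 6 = 3)
-46*o(l) = -46*3 = -138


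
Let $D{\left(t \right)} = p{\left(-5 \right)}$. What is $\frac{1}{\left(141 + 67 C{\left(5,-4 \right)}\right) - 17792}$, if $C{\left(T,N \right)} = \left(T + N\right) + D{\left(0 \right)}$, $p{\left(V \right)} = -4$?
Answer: $- \frac{1}{17852} \approx -5.6016 \cdot 10^{-5}$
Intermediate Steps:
$D{\left(t \right)} = -4$
$C{\left(T,N \right)} = -4 + N + T$ ($C{\left(T,N \right)} = \left(T + N\right) - 4 = \left(N + T\right) - 4 = -4 + N + T$)
$\frac{1}{\left(141 + 67 C{\left(5,-4 \right)}\right) - 17792} = \frac{1}{\left(141 + 67 \left(-4 - 4 + 5\right)\right) - 17792} = \frac{1}{\left(141 + 67 \left(-3\right)\right) - 17792} = \frac{1}{\left(141 - 201\right) - 17792} = \frac{1}{-60 - 17792} = \frac{1}{-17852} = - \frac{1}{17852}$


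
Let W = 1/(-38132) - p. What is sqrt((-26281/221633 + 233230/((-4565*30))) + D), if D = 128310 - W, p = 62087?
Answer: sqrt(92557552489913139487780135665)/697233038370 ≈ 436.34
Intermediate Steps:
W = -2367501485/38132 (W = 1/(-38132) - 1*62087 = -1/38132 - 62087 = -2367501485/38132 ≈ -62087.)
D = 7260218405/38132 (D = 128310 - 1*(-2367501485/38132) = 128310 + 2367501485/38132 = 7260218405/38132 ≈ 1.9040e+5)
sqrt((-26281/221633 + 233230/((-4565*30))) + D) = sqrt((-26281/221633 + 233230/((-4565*30))) + 7260218405/38132) = sqrt((-26281*1/221633 + 233230/(-136950)) + 7260218405/38132) = sqrt((-26281/221633 + 233230*(-1/136950)) + 7260218405/38132) = sqrt((-26281/221633 - 281/165) + 7260218405/38132) = sqrt(-66615238/36569445 + 7260218405/38132) = sqrt(265499617477379809/1394466076740) = sqrt(92557552489913139487780135665)/697233038370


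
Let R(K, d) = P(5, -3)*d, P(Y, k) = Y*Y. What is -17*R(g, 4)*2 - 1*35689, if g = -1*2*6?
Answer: -39089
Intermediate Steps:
g = -12 (g = -2*6 = -12)
P(Y, k) = Y**2
R(K, d) = 25*d (R(K, d) = 5**2*d = 25*d)
-17*R(g, 4)*2 - 1*35689 = -425*4*2 - 1*35689 = -17*100*2 - 35689 = -1700*2 - 35689 = -3400 - 35689 = -39089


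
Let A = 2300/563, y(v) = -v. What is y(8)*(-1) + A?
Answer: 6804/563 ≈ 12.085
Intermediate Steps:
A = 2300/563 (A = 2300*(1/563) = 2300/563 ≈ 4.0853)
y(8)*(-1) + A = -1*8*(-1) + 2300/563 = -8*(-1) + 2300/563 = 8 + 2300/563 = 6804/563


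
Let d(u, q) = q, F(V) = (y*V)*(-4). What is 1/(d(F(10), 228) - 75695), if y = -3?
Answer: -1/75467 ≈ -1.3251e-5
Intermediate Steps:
F(V) = 12*V (F(V) = -3*V*(-4) = 12*V)
1/(d(F(10), 228) - 75695) = 1/(228 - 75695) = 1/(-75467) = -1/75467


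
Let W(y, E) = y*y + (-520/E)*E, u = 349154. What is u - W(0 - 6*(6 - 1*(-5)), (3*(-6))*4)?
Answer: 345318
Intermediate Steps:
W(y, E) = -520 + y² (W(y, E) = y² - 520 = -520 + y²)
u - W(0 - 6*(6 - 1*(-5)), (3*(-6))*4) = 349154 - (-520 + (0 - 6*(6 - 1*(-5)))²) = 349154 - (-520 + (0 - 6*(6 + 5))²) = 349154 - (-520 + (0 - 6*11)²) = 349154 - (-520 + (0 - 66)²) = 349154 - (-520 + (-66)²) = 349154 - (-520 + 4356) = 349154 - 1*3836 = 349154 - 3836 = 345318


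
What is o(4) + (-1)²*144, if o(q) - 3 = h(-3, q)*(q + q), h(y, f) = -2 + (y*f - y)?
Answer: 59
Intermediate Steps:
h(y, f) = -2 - y + f*y (h(y, f) = -2 + (f*y - y) = -2 + (-y + f*y) = -2 - y + f*y)
o(q) = 3 + 2*q*(1 - 3*q) (o(q) = 3 + (-2 - 1*(-3) + q*(-3))*(q + q) = 3 + (-2 + 3 - 3*q)*(2*q) = 3 + (1 - 3*q)*(2*q) = 3 + 2*q*(1 - 3*q))
o(4) + (-1)²*144 = (3 + 2*4*(1 - 3*4)) + (-1)²*144 = (3 + 2*4*(1 - 12)) + 1*144 = (3 + 2*4*(-11)) + 144 = (3 - 88) + 144 = -85 + 144 = 59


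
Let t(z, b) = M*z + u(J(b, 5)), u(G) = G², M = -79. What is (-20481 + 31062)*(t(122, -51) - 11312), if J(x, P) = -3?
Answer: -221576721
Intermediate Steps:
t(z, b) = 9 - 79*z (t(z, b) = -79*z + (-3)² = -79*z + 9 = 9 - 79*z)
(-20481 + 31062)*(t(122, -51) - 11312) = (-20481 + 31062)*((9 - 79*122) - 11312) = 10581*((9 - 9638) - 11312) = 10581*(-9629 - 11312) = 10581*(-20941) = -221576721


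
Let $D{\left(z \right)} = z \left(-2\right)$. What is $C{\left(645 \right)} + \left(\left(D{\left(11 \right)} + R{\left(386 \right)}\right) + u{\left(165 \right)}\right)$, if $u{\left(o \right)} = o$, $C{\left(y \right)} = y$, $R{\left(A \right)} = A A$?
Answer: $149784$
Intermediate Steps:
$R{\left(A \right)} = A^{2}$
$D{\left(z \right)} = - 2 z$
$C{\left(645 \right)} + \left(\left(D{\left(11 \right)} + R{\left(386 \right)}\right) + u{\left(165 \right)}\right) = 645 + \left(\left(\left(-2\right) 11 + 386^{2}\right) + 165\right) = 645 + \left(\left(-22 + 148996\right) + 165\right) = 645 + \left(148974 + 165\right) = 645 + 149139 = 149784$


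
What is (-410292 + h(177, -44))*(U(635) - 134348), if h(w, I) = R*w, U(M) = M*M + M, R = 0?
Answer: -110578617504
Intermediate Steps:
U(M) = M + M**2 (U(M) = M**2 + M = M + M**2)
h(w, I) = 0 (h(w, I) = 0*w = 0)
(-410292 + h(177, -44))*(U(635) - 134348) = (-410292 + 0)*(635*(1 + 635) - 134348) = -410292*(635*636 - 134348) = -410292*(403860 - 134348) = -410292*269512 = -110578617504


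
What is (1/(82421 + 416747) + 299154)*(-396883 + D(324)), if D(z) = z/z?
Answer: -29632818260661993/249584 ≈ -1.1873e+11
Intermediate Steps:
D(z) = 1
(1/(82421 + 416747) + 299154)*(-396883 + D(324)) = (1/(82421 + 416747) + 299154)*(-396883 + 1) = (1/499168 + 299154)*(-396882) = (149328103873/499168)*(-396882) = -29632818260661993/249584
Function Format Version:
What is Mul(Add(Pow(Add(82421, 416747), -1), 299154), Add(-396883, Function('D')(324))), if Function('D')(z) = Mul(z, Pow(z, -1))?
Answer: Rational(-29632818260661993, 249584) ≈ -1.1873e+11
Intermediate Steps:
Function('D')(z) = 1
Mul(Add(Pow(Add(82421, 416747), -1), 299154), Add(-396883, Function('D')(324))) = Mul(Add(Pow(Add(82421, 416747), -1), 299154), Add(-396883, 1)) = Mul(Add(Pow(499168, -1), 299154), -396882) = Mul(Add(Rational(1, 499168), 299154), -396882) = Mul(Rational(149328103873, 499168), -396882) = Rational(-29632818260661993, 249584)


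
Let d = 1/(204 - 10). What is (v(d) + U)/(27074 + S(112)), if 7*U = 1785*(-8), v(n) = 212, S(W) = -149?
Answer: -1828/26925 ≈ -0.067892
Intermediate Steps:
d = 1/194 ≈ 0.0051546
U = -2040 (U = (1785*(-8))/7 = (⅐)*(-14280) = -2040)
(v(d) + U)/(27074 + S(112)) = (212 - 2040)/(27074 - 149) = -1828/26925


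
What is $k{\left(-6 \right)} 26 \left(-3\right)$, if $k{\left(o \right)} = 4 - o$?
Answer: $-780$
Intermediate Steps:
$k{\left(-6 \right)} 26 \left(-3\right) = \left(4 - -6\right) 26 \left(-3\right) = \left(4 + 6\right) 26 \left(-3\right) = 10 \cdot 26 \left(-3\right) = 260 \left(-3\right) = -780$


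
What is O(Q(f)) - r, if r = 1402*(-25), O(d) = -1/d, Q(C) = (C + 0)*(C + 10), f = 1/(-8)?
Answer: 2769014/79 ≈ 35051.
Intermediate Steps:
f = -1/8 ≈ -0.12500
Q(C) = C*(10 + C)
r = -35050
O(Q(f)) - r = -1/((-(10 - 1/8)/8)) - 1*(-35050) = -1/((-1/8*79/8)) + 35050 = -1/(-79/64) + 35050 = -1*(-64/79) + 35050 = 64/79 + 35050 = 2769014/79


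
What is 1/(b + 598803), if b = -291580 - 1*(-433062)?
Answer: 1/740285 ≈ 1.3508e-6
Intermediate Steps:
b = 141482 (b = -291580 + 433062 = 141482)
1/(b + 598803) = 1/(141482 + 598803) = 1/740285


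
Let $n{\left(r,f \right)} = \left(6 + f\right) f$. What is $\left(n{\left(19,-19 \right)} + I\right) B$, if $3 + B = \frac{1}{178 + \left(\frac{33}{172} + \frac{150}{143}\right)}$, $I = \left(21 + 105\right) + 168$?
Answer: $- \frac{7141862725}{4408607} \approx -1620.0$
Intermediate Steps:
$I = 294$ ($I = 126 + 168 = 294$)
$B = - \frac{13201225}{4408607}$ ($B = -3 + \frac{1}{178 + \left(\frac{33}{172} + \frac{150}{143}\right)} = -3 + \frac{1}{178 + \frac{30519}{24596}} = -3 + \frac{1}{\frac{4408607}{24596}} = -3 + \frac{24596}{4408607} = - \frac{13201225}{4408607} \approx -2.9944$)
$n{\left(r,f \right)} = f \left(6 + f\right)$
$\left(n{\left(19,-19 \right)} + I\right) B = \left(- 19 \left(6 - 19\right) + 294\right) \left(- \frac{13201225}{4408607}\right) = \left(\left(-19\right) \left(-13\right) + 294\right) \left(- \frac{13201225}{4408607}\right) = \left(247 + 294\right) \left(- \frac{13201225}{4408607}\right) = 541 \left(- \frac{13201225}{4408607}\right) = - \frac{7141862725}{4408607}$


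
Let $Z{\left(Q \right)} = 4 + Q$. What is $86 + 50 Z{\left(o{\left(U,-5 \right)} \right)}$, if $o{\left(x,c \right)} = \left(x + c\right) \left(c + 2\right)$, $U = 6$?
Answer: $136$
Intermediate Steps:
$o{\left(x,c \right)} = \left(2 + c\right) \left(c + x\right)$ ($o{\left(x,c \right)} = \left(c + x\right) \left(2 + c\right) = \left(2 + c\right) \left(c + x\right)$)
$86 + 50 Z{\left(o{\left(U,-5 \right)} \right)} = 86 + 50 \left(4 + \left(\left(-5\right)^{2} + 2 \left(-5\right) + 2 \cdot 6 - 30\right)\right) = 86 + 50 \left(4 + \left(25 - 10 + 12 - 30\right)\right) = 86 + 50 \left(4 - 3\right) = 86 + 50 \cdot 1 = 86 + 50 = 136$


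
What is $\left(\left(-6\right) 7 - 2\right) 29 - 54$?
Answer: $-1330$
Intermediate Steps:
$\left(\left(-6\right) 7 - 2\right) 29 - 54 = \left(-42 - 2\right) 29 - 54 = \left(-44\right) 29 - 54 = -1276 - 54 = -1330$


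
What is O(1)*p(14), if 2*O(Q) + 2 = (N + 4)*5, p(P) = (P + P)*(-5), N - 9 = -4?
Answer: -3010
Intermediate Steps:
N = 5 (N = 9 - 4 = 5)
p(P) = -10*P (p(P) = (2*P)*(-5) = -10*P)
O(Q) = 43/2 (O(Q) = -1 + ((5 + 4)*5)/2 = -1 + (9*5)/2 = -1 + (½)*45 = -1 + 45/2 = 43/2)
O(1)*p(14) = 43*(-10*14)/2 = (43/2)*(-140) = -3010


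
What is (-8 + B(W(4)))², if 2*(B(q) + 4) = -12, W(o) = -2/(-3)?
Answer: 324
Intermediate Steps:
W(o) = ⅔ (W(o) = -2*(-⅓) = ⅔)
B(q) = -10 (B(q) = -4 + (½)*(-12) = -4 - 6 = -10)
(-8 + B(W(4)))² = (-8 - 10)² = (-18)² = 324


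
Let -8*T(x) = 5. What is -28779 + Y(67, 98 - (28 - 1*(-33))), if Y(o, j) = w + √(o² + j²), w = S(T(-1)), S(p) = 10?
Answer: -28769 + √5858 ≈ -28692.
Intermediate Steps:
T(x) = -5/8 (T(x) = -⅛*5 = -5/8)
w = 10
Y(o, j) = 10 + √(j² + o²) (Y(o, j) = 10 + √(o² + j²) = 10 + √(j² + o²))
-28779 + Y(67, 98 - (28 - 1*(-33))) = -28779 + (10 + √((98 - (28 - 1*(-33)))² + 67²)) = -28779 + (10 + √((98 - (28 + 33))² + 4489)) = -28779 + (10 + √((98 - 1*61)² + 4489)) = -28779 + (10 + √((98 - 61)² + 4489)) = -28779 + (10 + √(37² + 4489)) = -28779 + (10 + √(1369 + 4489)) = -28779 + (10 + √5858) = -28769 + √5858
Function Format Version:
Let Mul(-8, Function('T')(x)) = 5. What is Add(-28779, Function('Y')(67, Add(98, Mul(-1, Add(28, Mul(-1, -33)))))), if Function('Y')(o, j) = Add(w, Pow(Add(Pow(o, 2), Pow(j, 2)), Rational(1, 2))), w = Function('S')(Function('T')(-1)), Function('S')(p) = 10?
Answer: Add(-28769, Pow(5858, Rational(1, 2))) ≈ -28692.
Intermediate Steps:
Function('T')(x) = Rational(-5, 8) (Function('T')(x) = Mul(Rational(-1, 8), 5) = Rational(-5, 8))
w = 10
Function('Y')(o, j) = Add(10, Pow(Add(Pow(j, 2), Pow(o, 2)), Rational(1, 2))) (Function('Y')(o, j) = Add(10, Pow(Add(Pow(o, 2), Pow(j, 2)), Rational(1, 2))) = Add(10, Pow(Add(Pow(j, 2), Pow(o, 2)), Rational(1, 2))))
Add(-28779, Function('Y')(67, Add(98, Mul(-1, Add(28, Mul(-1, -33)))))) = Add(-28779, Add(10, Pow(Add(Pow(Add(98, Mul(-1, Add(28, Mul(-1, -33)))), 2), Pow(67, 2)), Rational(1, 2)))) = Add(-28779, Add(10, Pow(Add(Pow(Add(98, Mul(-1, Add(28, 33))), 2), 4489), Rational(1, 2)))) = Add(-28779, Add(10, Pow(Add(Pow(Add(98, Mul(-1, 61)), 2), 4489), Rational(1, 2)))) = Add(-28779, Add(10, Pow(Add(Pow(Add(98, -61), 2), 4489), Rational(1, 2)))) = Add(-28779, Add(10, Pow(Add(Pow(37, 2), 4489), Rational(1, 2)))) = Add(-28779, Add(10, Pow(Add(1369, 4489), Rational(1, 2)))) = Add(-28779, Add(10, Pow(5858, Rational(1, 2)))) = Add(-28769, Pow(5858, Rational(1, 2)))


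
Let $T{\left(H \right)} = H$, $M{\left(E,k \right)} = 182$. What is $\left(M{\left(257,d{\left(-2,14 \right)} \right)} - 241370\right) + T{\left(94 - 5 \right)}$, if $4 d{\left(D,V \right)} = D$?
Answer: $-241099$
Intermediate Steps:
$d{\left(D,V \right)} = \frac{D}{4}$
$\left(M{\left(257,d{\left(-2,14 \right)} \right)} - 241370\right) + T{\left(94 - 5 \right)} = \left(182 - 241370\right) + \left(94 - 5\right) = -241188 + \left(94 - 5\right) = -241188 + 89 = -241099$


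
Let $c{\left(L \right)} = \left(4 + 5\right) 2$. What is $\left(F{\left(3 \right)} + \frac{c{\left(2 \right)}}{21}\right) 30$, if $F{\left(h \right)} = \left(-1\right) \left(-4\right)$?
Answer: $\frac{1020}{7} \approx 145.71$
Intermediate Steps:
$F{\left(h \right)} = 4$
$c{\left(L \right)} = 18$ ($c{\left(L \right)} = 9 \cdot 2 = 18$)
$\left(F{\left(3 \right)} + \frac{c{\left(2 \right)}}{21}\right) 30 = \left(4 + \frac{18}{21}\right) 30 = \left(4 + 18 \cdot \frac{1}{21}\right) 30 = \left(4 + \frac{6}{7}\right) 30 = \frac{34}{7} \cdot 30 = \frac{1020}{7}$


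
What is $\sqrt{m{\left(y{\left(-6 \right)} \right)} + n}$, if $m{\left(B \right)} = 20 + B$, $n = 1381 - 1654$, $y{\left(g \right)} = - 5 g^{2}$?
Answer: $i \sqrt{433} \approx 20.809 i$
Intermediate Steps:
$n = -273$ ($n = 1381 - 1654 = -273$)
$\sqrt{m{\left(y{\left(-6 \right)} \right)} + n} = \sqrt{\left(20 - 5 \left(-6\right)^{2}\right) - 273} = \sqrt{\left(20 - 180\right) - 273} = \sqrt{-160 - 273} = \sqrt{-433} = i \sqrt{433}$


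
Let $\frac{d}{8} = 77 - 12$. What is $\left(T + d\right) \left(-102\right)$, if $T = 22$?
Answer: $-55284$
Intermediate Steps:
$d = 520$ ($d = 8 \left(77 - 12\right) = 8 \cdot 65 = 520$)
$\left(T + d\right) \left(-102\right) = \left(22 + 520\right) \left(-102\right) = 542 \left(-102\right) = -55284$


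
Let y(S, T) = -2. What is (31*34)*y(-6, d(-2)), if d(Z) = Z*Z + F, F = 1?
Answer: -2108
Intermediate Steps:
d(Z) = 1 + Z**2 (d(Z) = Z*Z + 1 = Z**2 + 1 = 1 + Z**2)
(31*34)*y(-6, d(-2)) = (31*34)*(-2) = 1054*(-2) = -2108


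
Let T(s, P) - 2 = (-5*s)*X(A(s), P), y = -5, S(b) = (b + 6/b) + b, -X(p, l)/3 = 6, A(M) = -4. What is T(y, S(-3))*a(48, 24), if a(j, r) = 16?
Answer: -7168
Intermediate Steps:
X(p, l) = -18 (X(p, l) = -3*6 = -18)
S(b) = 2*b + 6/b
T(s, P) = 2 + 90*s (T(s, P) = 2 - 5*s*(-18) = 2 + 90*s)
T(y, S(-3))*a(48, 24) = (2 + 90*(-5))*16 = (2 - 450)*16 = -448*16 = -7168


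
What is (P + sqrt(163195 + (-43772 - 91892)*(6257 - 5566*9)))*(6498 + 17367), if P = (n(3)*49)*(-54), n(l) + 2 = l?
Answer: -63146790 + 23865*sqrt(5947265963) ≈ 1.7773e+9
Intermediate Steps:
n(l) = -2 + l
P = -2646 (P = ((-2 + 3)*49)*(-54) = (1*49)*(-54) = 49*(-54) = -2646)
(P + sqrt(163195 + (-43772 - 91892)*(6257 - 5566*9)))*(6498 + 17367) = (-2646 + sqrt(163195 + (-43772 - 91892)*(6257 - 5566*9)))*(6498 + 17367) = (-2646 + sqrt(163195 - 135664*(6257 - 50094)))*23865 = (-2646 + sqrt(163195 - 135664*(-43837)))*23865 = (-2646 + sqrt(163195 + 5947102768))*23865 = (-2646 + sqrt(5947265963))*23865 = -63146790 + 23865*sqrt(5947265963)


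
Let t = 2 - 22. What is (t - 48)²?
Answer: 4624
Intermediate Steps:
t = -20
(t - 48)² = (-20 - 48)² = (-68)² = 4624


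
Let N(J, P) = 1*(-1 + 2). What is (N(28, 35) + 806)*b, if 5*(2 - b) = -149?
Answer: 128313/5 ≈ 25663.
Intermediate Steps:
N(J, P) = 1 (N(J, P) = 1*1 = 1)
b = 159/5 (b = 2 - 1/5*(-149) = 2 + 149/5 = 159/5 ≈ 31.800)
(N(28, 35) + 806)*b = (1 + 806)*(159/5) = 807*(159/5) = 128313/5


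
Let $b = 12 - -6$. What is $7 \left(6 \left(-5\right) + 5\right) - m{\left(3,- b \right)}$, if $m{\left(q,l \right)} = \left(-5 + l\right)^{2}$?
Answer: $-704$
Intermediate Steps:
$b = 18$ ($b = 12 + 6 = 18$)
$7 \left(6 \left(-5\right) + 5\right) - m{\left(3,- b \right)} = 7 \left(6 \left(-5\right) + 5\right) - \left(-5 - 18\right)^{2} = 7 \left(-30 + 5\right) - \left(-5 - 18\right)^{2} = 7 \left(-25\right) - \left(-23\right)^{2} = -175 - 529 = -704$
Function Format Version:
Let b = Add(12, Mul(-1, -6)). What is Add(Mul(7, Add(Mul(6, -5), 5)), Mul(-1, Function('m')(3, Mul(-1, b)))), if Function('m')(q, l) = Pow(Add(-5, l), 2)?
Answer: -704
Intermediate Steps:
b = 18 (b = Add(12, 6) = 18)
Add(Mul(7, Add(Mul(6, -5), 5)), Mul(-1, Function('m')(3, Mul(-1, b)))) = Add(Mul(7, Add(Mul(6, -5), 5)), Mul(-1, Pow(Add(-5, Mul(-1, 18)), 2))) = Add(Mul(7, Add(-30, 5)), Mul(-1, Pow(Add(-5, -18), 2))) = Add(Mul(7, -25), Mul(-1, Pow(-23, 2))) = Add(-175, Mul(-1, 529)) = Add(-175, -529) = -704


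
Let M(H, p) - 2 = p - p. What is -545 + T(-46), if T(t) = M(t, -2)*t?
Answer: -637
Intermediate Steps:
M(H, p) = 2 (M(H, p) = 2 + (p - p) = 2 + 0 = 2)
T(t) = 2*t
-545 + T(-46) = -545 + 2*(-46) = -545 - 92 = -637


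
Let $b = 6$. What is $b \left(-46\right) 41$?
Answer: $-11316$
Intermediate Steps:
$b \left(-46\right) 41 = 6 \left(-46\right) 41 = \left(-276\right) 41 = -11316$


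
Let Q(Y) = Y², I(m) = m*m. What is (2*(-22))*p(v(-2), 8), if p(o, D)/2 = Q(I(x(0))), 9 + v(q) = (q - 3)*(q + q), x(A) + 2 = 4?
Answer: -1408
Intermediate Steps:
x(A) = 2 (x(A) = -2 + 4 = 2)
v(q) = -9 + 2*q*(-3 + q) (v(q) = -9 + (q - 3)*(q + q) = -9 + (-3 + q)*(2*q) = -9 + 2*q*(-3 + q))
I(m) = m²
p(o, D) = 32 (p(o, D) = 2*(2²)² = 2*4² = 2*16 = 32)
(2*(-22))*p(v(-2), 8) = (2*(-22))*32 = -44*32 = -1408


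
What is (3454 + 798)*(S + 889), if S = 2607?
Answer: 14864992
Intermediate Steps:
(3454 + 798)*(S + 889) = (3454 + 798)*(2607 + 889) = 4252*3496 = 14864992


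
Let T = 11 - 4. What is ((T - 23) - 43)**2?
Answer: 3481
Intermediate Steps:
T = 7
((T - 23) - 43)**2 = ((7 - 23) - 43)**2 = (-16 - 43)**2 = (-59)**2 = 3481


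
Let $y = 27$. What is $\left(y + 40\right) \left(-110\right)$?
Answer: $-7370$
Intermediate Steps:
$\left(y + 40\right) \left(-110\right) = \left(27 + 40\right) \left(-110\right) = 67 \left(-110\right) = -7370$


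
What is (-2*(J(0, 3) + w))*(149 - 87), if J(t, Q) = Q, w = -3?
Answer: 0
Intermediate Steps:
(-2*(J(0, 3) + w))*(149 - 87) = (-2*(3 - 3))*(149 - 87) = -2*0*62 = 0*62 = 0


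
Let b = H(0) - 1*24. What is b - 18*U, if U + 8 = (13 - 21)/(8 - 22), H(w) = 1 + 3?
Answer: 796/7 ≈ 113.71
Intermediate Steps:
H(w) = 4
b = -20 (b = 4 - 1*24 = 4 - 24 = -20)
U = -52/7 (U = -8 + (13 - 21)/(8 - 22) = -8 - 8/(-14) = -8 - 8*(-1/14) = -8 + 4/7 = -52/7 ≈ -7.4286)
b - 18*U = -20 - 18*(-52/7) = -20 + 936/7 = 796/7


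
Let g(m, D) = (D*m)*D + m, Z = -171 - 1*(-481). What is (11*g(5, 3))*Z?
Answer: 170500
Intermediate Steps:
Z = 310 (Z = -171 + 481 = 310)
g(m, D) = m + m*D² (g(m, D) = m*D² + m = m + m*D²)
(11*g(5, 3))*Z = (11*(5*(1 + 3²)))*310 = (11*(5*(1 + 9)))*310 = (11*(5*10))*310 = (11*50)*310 = 550*310 = 170500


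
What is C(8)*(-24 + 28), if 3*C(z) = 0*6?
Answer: 0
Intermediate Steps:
C(z) = 0 (C(z) = (0*6)/3 = (1/3)*0 = 0)
C(8)*(-24 + 28) = 0*(-24 + 28) = 0*4 = 0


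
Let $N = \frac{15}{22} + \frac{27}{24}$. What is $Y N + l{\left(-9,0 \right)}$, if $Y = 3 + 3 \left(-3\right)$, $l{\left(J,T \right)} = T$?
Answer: $- \frac{477}{44} \approx -10.841$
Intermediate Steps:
$N = \frac{159}{88}$ ($N = 15 \cdot \frac{1}{22} + 27 \cdot \frac{1}{24} = \frac{15}{22} + \frac{9}{8} = \frac{159}{88} \approx 1.8068$)
$Y = -6$ ($Y = 3 - 9 = -6$)
$Y N + l{\left(-9,0 \right)} = \left(-6\right) \frac{159}{88} + 0 = - \frac{477}{44} + 0 = - \frac{477}{44}$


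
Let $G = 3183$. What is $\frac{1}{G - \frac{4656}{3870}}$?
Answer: $\frac{645}{2052259} \approx 0.00031429$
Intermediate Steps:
$\frac{1}{G - \frac{4656}{3870}} = \frac{1}{3183 - \frac{4656}{3870}} = \frac{1}{3183 - \frac{776}{645}} = \frac{1}{\frac{2052259}{645}} = \frac{645}{2052259}$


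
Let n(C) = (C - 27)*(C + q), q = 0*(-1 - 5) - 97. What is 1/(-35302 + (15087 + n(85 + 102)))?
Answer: -1/5815 ≈ -0.00017197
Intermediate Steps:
q = -97 (q = 0*(-6) - 97 = 0 - 97 = -97)
n(C) = (-97 + C)*(-27 + C) (n(C) = (C - 27)*(C - 97) = (-27 + C)*(-97 + C) = (-97 + C)*(-27 + C))
1/(-35302 + (15087 + n(85 + 102))) = 1/(-35302 + (15087 + (2619 + (85 + 102)**2 - 124*(85 + 102)))) = 1/(-35302 + (15087 + (2619 + 187**2 - 124*187))) = 1/(-35302 + (15087 + (2619 + 34969 - 23188))) = 1/(-35302 + (15087 + 14400)) = 1/(-35302 + 29487) = 1/(-5815) = -1/5815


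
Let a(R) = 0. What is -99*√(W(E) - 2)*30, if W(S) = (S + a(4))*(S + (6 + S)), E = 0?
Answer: -2970*I*√2 ≈ -4200.2*I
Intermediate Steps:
W(S) = S*(6 + 2*S) (W(S) = (S + 0)*(S + (6 + S)) = S*(6 + 2*S))
-99*√(W(E) - 2)*30 = -99*√(2*0*(3 + 0) - 2)*30 = -99*√(2*0*3 - 2)*30 = -99*√(0 - 2)*30 = -99*I*√2*30 = -2970*I*√2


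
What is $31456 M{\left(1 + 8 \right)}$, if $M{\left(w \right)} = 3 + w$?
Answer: $377472$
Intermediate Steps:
$31456 M{\left(1 + 8 \right)} = 31456 \left(3 + \left(1 + 8\right)\right) = 31456 \left(3 + 9\right) = 31456 \cdot 12 = 377472$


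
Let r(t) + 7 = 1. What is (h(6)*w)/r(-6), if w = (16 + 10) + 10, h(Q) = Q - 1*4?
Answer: -12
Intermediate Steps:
r(t) = -6 (r(t) = -7 + 1 = -6)
h(Q) = -4 + Q (h(Q) = Q - 4 = -4 + Q)
w = 36 (w = 26 + 10 = 36)
(h(6)*w)/r(-6) = ((-4 + 6)*36)/(-6) = (2*36)*(-⅙) = 72*(-⅙) = -12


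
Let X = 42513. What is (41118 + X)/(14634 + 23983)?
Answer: 83631/38617 ≈ 2.1657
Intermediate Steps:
(41118 + X)/(14634 + 23983) = (41118 + 42513)/(14634 + 23983) = 83631/38617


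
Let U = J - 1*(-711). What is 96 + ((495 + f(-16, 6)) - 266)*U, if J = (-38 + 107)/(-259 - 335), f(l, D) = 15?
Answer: 17181614/99 ≈ 1.7355e+5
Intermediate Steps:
J = -23/198 (J = 69/(-594) = 69*(-1/594) = -23/198 ≈ -0.11616)
U = 140755/198 (U = -23/198 - 1*(-711) = -23/198 + 711 = 140755/198 ≈ 710.88)
96 + ((495 + f(-16, 6)) - 266)*U = 96 + ((495 + 15) - 266)*(140755/198) = 96 + (510 - 266)*(140755/198) = 96 + 244*(140755/198) = 96 + 17172110/99 = 17181614/99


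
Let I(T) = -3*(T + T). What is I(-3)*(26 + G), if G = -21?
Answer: 90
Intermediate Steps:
I(T) = -6*T
I(-3)*(26 + G) = (-6*(-3))*(26 - 21) = 18*5 = 90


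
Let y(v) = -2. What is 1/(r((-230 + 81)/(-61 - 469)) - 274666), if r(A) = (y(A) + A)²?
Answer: -280900/77152849479 ≈ -3.6408e-6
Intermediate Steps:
r(A) = (-2 + A)²
1/(r((-230 + 81)/(-61 - 469)) - 274666) = 1/((-2 + (-230 + 81)/(-61 - 469))² - 274666) = 1/((-2 - 149/(-530))² - 274666) = 1/((-2 - 149*(-1/530))² - 274666) = 1/((-2 + 149/530)² - 274666) = 1/((-911/530)² - 274666) = 1/(829921/280900 - 274666) = 1/(-77152849479/280900) = -280900/77152849479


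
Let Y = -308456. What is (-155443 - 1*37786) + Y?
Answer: -501685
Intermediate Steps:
(-155443 - 1*37786) + Y = (-155443 - 1*37786) - 308456 = (-155443 - 37786) - 308456 = -193229 - 308456 = -501685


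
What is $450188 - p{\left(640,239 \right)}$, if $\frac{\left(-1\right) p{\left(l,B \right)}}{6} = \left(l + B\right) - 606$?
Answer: $451826$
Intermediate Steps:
$p{\left(l,B \right)} = 3636 - 6 B - 6 l$ ($p{\left(l,B \right)} = - 6 \left(\left(l + B\right) - 606\right) = - 6 \left(\left(B + l\right) - 606\right) = - 6 \left(-606 + B + l\right) = 3636 - 6 B - 6 l$)
$450188 - p{\left(640,239 \right)} = 450188 - \left(3636 - 1434 - 3840\right) = 450188 - -1638 = 450188 + 1638 = 451826$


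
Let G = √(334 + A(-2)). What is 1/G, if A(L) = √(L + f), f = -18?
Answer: √2/(2*√(167 + I*√5)) ≈ 0.054714 - 0.00036628*I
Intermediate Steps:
A(L) = √(-18 + L) (A(L) = √(L - 18) = √(-18 + L))
G = √(334 + 2*I*√5) (G = √(334 + √(-18 - 2)) = √(334 + √(-20)) = √(334 + 2*I*√5) ≈ 18.276 + 0.1223*I)
1/G = 1/(√(334 + 2*I*√5)) = (334 + 2*I*√5)^(-½)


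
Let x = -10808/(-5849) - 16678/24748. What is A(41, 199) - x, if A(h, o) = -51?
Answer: -14037603/269054 ≈ -52.174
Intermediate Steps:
x = 315849/269054 (x = -10808*(-1/5849) - 16678*1/24748 = 10808/5849 - 31/46 = 315849/269054 ≈ 1.1739)
A(41, 199) - x = -51 - 1*315849/269054 = -51 - 315849/269054 = -14037603/269054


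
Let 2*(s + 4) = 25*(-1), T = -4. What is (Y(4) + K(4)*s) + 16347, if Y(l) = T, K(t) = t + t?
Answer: 16211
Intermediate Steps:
K(t) = 2*t
s = -33/2 (s = -4 + (25*(-1))/2 = -4 + (1/2)*(-25) = -4 - 25/2 = -33/2 ≈ -16.500)
Y(l) = -4
(Y(4) + K(4)*s) + 16347 = (-4 + (2*4)*(-33/2)) + 16347 = (-4 + 8*(-33/2)) + 16347 = (-4 - 132) + 16347 = -136 + 16347 = 16211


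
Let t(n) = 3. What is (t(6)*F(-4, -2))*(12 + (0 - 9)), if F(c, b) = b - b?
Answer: 0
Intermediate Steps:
F(c, b) = 0
(t(6)*F(-4, -2))*(12 + (0 - 9)) = (3*0)*(12 + (0 - 9)) = 0*(12 - 9) = 0*3 = 0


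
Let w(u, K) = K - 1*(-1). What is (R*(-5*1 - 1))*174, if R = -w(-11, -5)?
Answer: -4176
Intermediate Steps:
w(u, K) = 1 + K (w(u, K) = K + 1 = 1 + K)
R = 4 (R = -(1 - 5) = -1*(-4) = 4)
(R*(-5*1 - 1))*174 = (4*(-5*1 - 1))*174 = (4*(-5 - 1))*174 = (4*(-6))*174 = -24*174 = -4176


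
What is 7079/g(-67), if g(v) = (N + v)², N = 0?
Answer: 7079/4489 ≈ 1.5770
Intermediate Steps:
g(v) = v² (g(v) = (0 + v)² = v²)
7079/g(-67) = 7079/((-67)²) = 7079/4489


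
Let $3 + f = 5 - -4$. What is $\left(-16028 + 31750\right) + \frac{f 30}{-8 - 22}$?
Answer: $15716$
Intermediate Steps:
$f = 6$ ($f = -3 + \left(5 - -4\right) = -3 + \left(5 + 4\right) = -3 + 9 = 6$)
$\left(-16028 + 31750\right) + \frac{f 30}{-8 - 22} = \left(-16028 + 31750\right) + \frac{6 \cdot 30}{-8 - 22} = 15722 + \frac{180}{-30} = 15722 + 180 \left(- \frac{1}{30}\right) = 15722 - 6 = 15716$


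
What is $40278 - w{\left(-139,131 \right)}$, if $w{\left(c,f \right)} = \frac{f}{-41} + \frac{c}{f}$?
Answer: $\frac{216355998}{5371} \approx 40282.0$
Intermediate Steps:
$w{\left(c,f \right)} = - \frac{f}{41} + \frac{c}{f}$ ($w{\left(c,f \right)} = f \left(- \frac{1}{41}\right) + \frac{c}{f} = - \frac{f}{41} + \frac{c}{f}$)
$40278 - w{\left(-139,131 \right)} = 40278 - \left(\left(- \frac{1}{41}\right) 131 - \frac{139}{131}\right) = 40278 - \left(- \frac{131}{41} - \frac{139}{131}\right) = 40278 - - \frac{22860}{5371} = 40278 + \frac{22860}{5371} = \frac{216355998}{5371}$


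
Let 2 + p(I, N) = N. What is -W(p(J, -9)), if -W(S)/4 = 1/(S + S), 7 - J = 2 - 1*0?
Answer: -2/11 ≈ -0.18182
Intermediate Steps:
J = 5 (J = 7 - (2 - 1*0) = 7 - (2 + 0) = 7 - 1*2 = 7 - 2 = 5)
p(I, N) = -2 + N
W(S) = -2/S (W(S) = -4/(S + S) = -4*1/(2*S) = -2/S)
-W(p(J, -9)) = -(-2)/(-2 - 9) = -(-2)/(-11) = -(-2)*(-1)/11 = -1*2/11 = -2/11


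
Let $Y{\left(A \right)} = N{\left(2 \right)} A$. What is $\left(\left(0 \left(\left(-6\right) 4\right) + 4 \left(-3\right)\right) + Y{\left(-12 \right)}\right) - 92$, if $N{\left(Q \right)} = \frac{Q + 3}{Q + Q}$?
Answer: $-119$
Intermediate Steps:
$N{\left(Q \right)} = \frac{3 + Q}{2 Q}$
$Y{\left(A \right)} = \frac{5 A}{4}$ ($Y{\left(A \right)} = \frac{3 + 2}{2 \cdot 2} A = \frac{1}{2} \cdot \frac{1}{2} \cdot 5 A = \frac{5 A}{4}$)
$\left(\left(0 \left(\left(-6\right) 4\right) + 4 \left(-3\right)\right) + Y{\left(-12 \right)}\right) - 92 = \left(\left(0 \left(\left(-6\right) 4\right) + 4 \left(-3\right)\right) + \frac{5}{4} \left(-12\right)\right) - 92 = \left(\left(0 \left(-24\right) - 12\right) - 15\right) - 92 = \left(\left(0 - 12\right) - 15\right) - 92 = \left(-12 - 15\right) - 92 = -27 - 92 = -119$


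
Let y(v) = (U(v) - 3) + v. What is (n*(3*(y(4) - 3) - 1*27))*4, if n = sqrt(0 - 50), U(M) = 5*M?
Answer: 540*I*sqrt(2) ≈ 763.68*I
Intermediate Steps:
n = 5*I*sqrt(2) (n = sqrt(-50) = 5*I*sqrt(2) ≈ 7.0711*I)
y(v) = -3 + 6*v (y(v) = (5*v - 3) + v = (-3 + 5*v) + v = -3 + 6*v)
(n*(3*(y(4) - 3) - 1*27))*4 = ((5*I*sqrt(2))*(3*((-3 + 6*4) - 3) - 1*27))*4 = ((5*I*sqrt(2))*(3*((-3 + 24) - 3) - 27))*4 = ((5*I*sqrt(2))*(3*(21 - 3) - 27))*4 = ((5*I*sqrt(2))*(3*18 - 27))*4 = ((5*I*sqrt(2))*(54 - 27))*4 = ((5*I*sqrt(2))*27)*4 = (135*I*sqrt(2))*4 = 540*I*sqrt(2)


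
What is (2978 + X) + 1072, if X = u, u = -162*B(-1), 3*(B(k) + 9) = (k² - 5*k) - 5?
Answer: 5454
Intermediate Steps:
B(k) = -32/3 - 5*k/3 + k²/3 (B(k) = -9 + ((k² - 5*k) - 5)/3 = -9 + (-5 + k² - 5*k)/3 = -9 + (-5/3 - 5*k/3 + k²/3) = -32/3 - 5*k/3 + k²/3)
u = 1404 (u = -162*(-32/3 - 5/3*(-1) + (⅓)*(-1)²) = -162*(-32/3 + 5/3 + (⅓)*1) = -162*(-32/3 + 5/3 + ⅓) = -162*(-26/3) = 1404)
X = 1404
(2978 + X) + 1072 = (2978 + 1404) + 1072 = 4382 + 1072 = 5454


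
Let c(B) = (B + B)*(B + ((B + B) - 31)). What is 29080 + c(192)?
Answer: 238360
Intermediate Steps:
c(B) = 2*B*(-31 + 3*B) (c(B) = (2*B)*(B + (2*B - 31)) = (2*B)*(B + (-31 + 2*B)) = (2*B)*(-31 + 3*B) = 2*B*(-31 + 3*B))
29080 + c(192) = 29080 + 2*192*(-31 + 3*192) = 29080 + 2*192*(-31 + 576) = 29080 + 2*192*545 = 29080 + 209280 = 238360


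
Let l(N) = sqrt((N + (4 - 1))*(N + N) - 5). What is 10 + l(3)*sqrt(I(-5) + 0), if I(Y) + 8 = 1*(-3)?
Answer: 10 + I*sqrt(341) ≈ 10.0 + 18.466*I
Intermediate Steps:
I(Y) = -11 (I(Y) = -8 + 1*(-3) = -8 - 3 = -11)
l(N) = sqrt(-5 + 2*N*(3 + N)) (l(N) = sqrt((N + 3)*(2*N) - 5) = sqrt((3 + N)*(2*N) - 5) = sqrt(2*N*(3 + N) - 5) = sqrt(-5 + 2*N*(3 + N)))
10 + l(3)*sqrt(I(-5) + 0) = 10 + sqrt(-5 + 2*3**2 + 6*3)*sqrt(-11 + 0) = 10 + sqrt(-5 + 2*9 + 18)*sqrt(-11) = 10 + sqrt(-5 + 18 + 18)*(I*sqrt(11)) = 10 + sqrt(31)*(I*sqrt(11)) = 10 + I*sqrt(341)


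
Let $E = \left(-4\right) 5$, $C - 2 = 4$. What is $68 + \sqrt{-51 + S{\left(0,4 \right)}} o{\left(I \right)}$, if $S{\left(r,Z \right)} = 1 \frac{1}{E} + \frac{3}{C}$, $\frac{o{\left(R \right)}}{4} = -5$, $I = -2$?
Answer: $68 - 2 i \sqrt{5055} \approx 68.0 - 142.2 i$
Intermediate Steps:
$C = 6$ ($C = 2 + 4 = 6$)
$E = -20$
$o{\left(R \right)} = -20$ ($o{\left(R \right)} = 4 \left(-5\right) = -20$)
$S{\left(r,Z \right)} = \frac{9}{20}$ ($S{\left(r,Z \right)} = 1 \frac{1}{-20} + \frac{3}{6} = 1 \left(- \frac{1}{20}\right) + 3 \cdot \frac{1}{6} = - \frac{1}{20} + \frac{1}{2} = \frac{9}{20}$)
$68 + \sqrt{-51 + S{\left(0,4 \right)}} o{\left(I \right)} = 68 + \sqrt{-51 + \frac{9}{20}} \left(-20\right) = 68 + \sqrt{- \frac{1011}{20}} \left(-20\right) = 68 + \frac{i \sqrt{5055}}{10} \left(-20\right) = 68 - 2 i \sqrt{5055}$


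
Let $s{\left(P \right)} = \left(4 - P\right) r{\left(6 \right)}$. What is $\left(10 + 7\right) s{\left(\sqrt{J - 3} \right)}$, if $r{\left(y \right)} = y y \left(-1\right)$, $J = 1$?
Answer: $-2448 + 612 i \sqrt{2} \approx -2448.0 + 865.5 i$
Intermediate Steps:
$r{\left(y \right)} = - y^{2}$ ($r{\left(y \right)} = y^{2} \left(-1\right) = - y^{2}$)
$s{\left(P \right)} = -144 + 36 P$ ($s{\left(P \right)} = \left(4 - P\right) \left(- 6^{2}\right) = \left(4 - P\right) \left(\left(-1\right) 36\right) = \left(4 - P\right) \left(-36\right) = -144 + 36 P$)
$\left(10 + 7\right) s{\left(\sqrt{J - 3} \right)} = \left(10 + 7\right) \left(-144 + 36 \sqrt{1 - 3}\right) = 17 \left(-144 + 36 \sqrt{-2}\right) = 17 \left(-144 + 36 i \sqrt{2}\right) = -2448 + 612 i \sqrt{2}$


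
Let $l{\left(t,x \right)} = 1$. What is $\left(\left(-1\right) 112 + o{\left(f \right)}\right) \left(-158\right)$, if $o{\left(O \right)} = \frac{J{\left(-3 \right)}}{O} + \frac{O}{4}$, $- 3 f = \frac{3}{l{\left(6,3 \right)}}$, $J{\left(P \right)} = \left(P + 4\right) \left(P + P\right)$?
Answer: $\frac{33575}{2} \approx 16788.0$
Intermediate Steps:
$J{\left(P \right)} = 2 P \left(4 + P\right)$ ($J{\left(P \right)} = \left(4 + P\right) 2 P = 2 P \left(4 + P\right)$)
$f = -1$ ($f = - \frac{3 \cdot 1^{-1}}{3} = - \frac{3 \cdot 1}{3} = \left(- \frac{1}{3}\right) 3 = -1$)
$o{\left(O \right)} = - \frac{6}{O} + \frac{O}{4}$ ($o{\left(O \right)} = \frac{2 \left(-3\right) \left(4 - 3\right)}{O} + \frac{O}{4} = \frac{2 \left(-3\right) 1}{O} + O \frac{1}{4} = - \frac{6}{O} + \frac{O}{4}$)
$\left(\left(-1\right) 112 + o{\left(f \right)}\right) \left(-158\right) = \left(\left(-1\right) 112 + \left(- \frac{6}{-1} + \frac{1}{4} \left(-1\right)\right)\right) \left(-158\right) = \left(-112 - - \frac{23}{4}\right) \left(-158\right) = \left(-112 + \left(6 - \frac{1}{4}\right)\right) \left(-158\right) = \left(-112 + \frac{23}{4}\right) \left(-158\right) = \left(- \frac{425}{4}\right) \left(-158\right) = \frac{33575}{2}$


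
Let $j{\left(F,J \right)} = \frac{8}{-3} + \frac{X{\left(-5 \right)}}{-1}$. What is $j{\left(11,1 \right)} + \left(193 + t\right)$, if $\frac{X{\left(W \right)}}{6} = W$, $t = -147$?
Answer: $\frac{220}{3} \approx 73.333$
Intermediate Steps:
$X{\left(W \right)} = 6 W$
$j{\left(F,J \right)} = \frac{82}{3}$ ($j{\left(F,J \right)} = \frac{8}{-3} + \frac{6 \left(-5\right)}{-1} = 8 \left(- \frac{1}{3}\right) - -30 = - \frac{8}{3} + 30 = \frac{82}{3}$)
$j{\left(11,1 \right)} + \left(193 + t\right) = \frac{82}{3} + \left(193 - 147\right) = \frac{82}{3} + 46 = \frac{220}{3}$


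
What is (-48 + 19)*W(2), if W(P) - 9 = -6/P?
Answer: -174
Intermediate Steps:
W(P) = 9 - 6/P
(-48 + 19)*W(2) = (-48 + 19)*(9 - 6/2) = -29*(9 - 6*½) = -29*(9 - 3) = -29*6 = -174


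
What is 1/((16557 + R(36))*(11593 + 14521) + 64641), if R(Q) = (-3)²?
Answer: 1/432669165 ≈ 2.3112e-9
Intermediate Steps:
R(Q) = 9
1/((16557 + R(36))*(11593 + 14521) + 64641) = 1/((16557 + 9)*(11593 + 14521) + 64641) = 1/(16566*26114 + 64641) = 1/(432604524 + 64641) = 1/432669165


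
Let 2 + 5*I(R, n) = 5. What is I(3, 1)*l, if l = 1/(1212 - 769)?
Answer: 3/2215 ≈ 0.0013544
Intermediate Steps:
I(R, n) = ⅗ (I(R, n) = -⅖ + (⅕)*5 = -⅖ + 1 = ⅗)
l = 1/443 ≈ 0.0022573
I(3, 1)*l = (⅗)*(1/443) = 3/2215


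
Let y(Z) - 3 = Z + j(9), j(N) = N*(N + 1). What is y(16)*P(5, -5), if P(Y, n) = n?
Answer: -545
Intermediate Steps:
j(N) = N*(1 + N)
y(Z) = 93 + Z (y(Z) = 3 + (Z + 9*(1 + 9)) = 3 + (Z + 9*10) = 3 + (Z + 90) = 3 + (90 + Z) = 93 + Z)
y(16)*P(5, -5) = (93 + 16)*(-5) = 109*(-5) = -545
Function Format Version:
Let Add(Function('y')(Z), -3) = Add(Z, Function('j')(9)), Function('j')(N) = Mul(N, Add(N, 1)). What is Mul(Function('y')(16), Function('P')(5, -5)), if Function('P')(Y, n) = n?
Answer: -545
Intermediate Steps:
Function('j')(N) = Mul(N, Add(1, N))
Function('y')(Z) = Add(93, Z) (Function('y')(Z) = Add(3, Add(Z, Mul(9, Add(1, 9)))) = Add(3, Add(Z, Mul(9, 10))) = Add(3, Add(Z, 90)) = Add(3, Add(90, Z)) = Add(93, Z))
Mul(Function('y')(16), Function('P')(5, -5)) = Mul(Add(93, 16), -5) = Mul(109, -5) = -545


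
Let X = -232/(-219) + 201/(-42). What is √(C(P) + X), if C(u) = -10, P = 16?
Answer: I*√129032610/3066 ≈ 3.7049*I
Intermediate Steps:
X = -11425/3066 (X = -232*(-1/219) + 201*(-1/42) = 232/219 - 67/14 = -11425/3066 ≈ -3.7264)
√(C(P) + X) = √(-10 - 11425/3066) = √(-42085/3066) = I*√129032610/3066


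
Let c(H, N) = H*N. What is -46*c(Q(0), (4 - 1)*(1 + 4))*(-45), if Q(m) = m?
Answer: 0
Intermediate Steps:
-46*c(Q(0), (4 - 1)*(1 + 4))*(-45) = -0*(4 - 1)*(1 + 4)*(-45) = -0*3*5*(-45) = -0*15*(-45) = -46*0*(-45) = 0*(-45) = 0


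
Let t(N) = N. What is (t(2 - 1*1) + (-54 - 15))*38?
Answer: -2584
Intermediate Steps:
(t(2 - 1*1) + (-54 - 15))*38 = ((2 - 1*1) + (-54 - 15))*38 = ((2 - 1) - 69)*38 = (1 - 69)*38 = -68*38 = -2584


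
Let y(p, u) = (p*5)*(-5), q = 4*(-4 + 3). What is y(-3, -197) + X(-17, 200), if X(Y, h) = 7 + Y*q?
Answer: 150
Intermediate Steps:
q = -4 (q = 4*(-1) = -4)
y(p, u) = -25*p (y(p, u) = (5*p)*(-5) = -25*p)
X(Y, h) = 7 - 4*Y (X(Y, h) = 7 + Y*(-4) = 7 - 4*Y)
y(-3, -197) + X(-17, 200) = -25*(-3) + (7 - 4*(-17)) = 75 + (7 + 68) = 75 + 75 = 150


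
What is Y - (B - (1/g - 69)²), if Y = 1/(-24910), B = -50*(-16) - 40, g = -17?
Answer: 28861622471/7198990 ≈ 4009.1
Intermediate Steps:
B = 760 (B = 800 - 40 = 760)
Y = -1/24910 ≈ -4.0145e-5
Y - (B - (1/g - 69)²) = -1/24910 - (760 - (1/(-17) - 69)²) = -1/24910 - (760 - (-1/17 - 69)²) = -1/24910 - (760 - (-1174/17)²) = -1/24910 - (760 - 1*1378276/289) = -1/24910 - (760 - 1378276/289) = -1/24910 - 1*(-1158636/289) = -1/24910 + 1158636/289 = 28861622471/7198990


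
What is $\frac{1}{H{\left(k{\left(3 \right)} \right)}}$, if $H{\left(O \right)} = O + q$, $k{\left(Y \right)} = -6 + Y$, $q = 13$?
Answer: $\frac{1}{10} \approx 0.1$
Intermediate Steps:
$H{\left(O \right)} = 13 + O$ ($H{\left(O \right)} = O + 13 = 13 + O$)
$\frac{1}{H{\left(k{\left(3 \right)} \right)}} = \frac{1}{13 + \left(-6 + 3\right)} = \frac{1}{13 - 3} = \frac{1}{10}$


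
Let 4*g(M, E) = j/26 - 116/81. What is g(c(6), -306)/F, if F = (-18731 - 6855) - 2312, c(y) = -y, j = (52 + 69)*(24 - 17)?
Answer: -65591/235012752 ≈ -0.00027910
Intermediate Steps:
j = 847 (j = 121*7 = 847)
g(M, E) = 65591/8424 (g(M, E) = (847/26 - 116/81)/4 = (¼)*(65591/2106) = 65591/8424)
F = -27898 (F = -25586 - 2312 = -27898)
g(c(6), -306)/F = (65591/8424)/(-27898) = (65591/8424)*(-1/27898) = -65591/235012752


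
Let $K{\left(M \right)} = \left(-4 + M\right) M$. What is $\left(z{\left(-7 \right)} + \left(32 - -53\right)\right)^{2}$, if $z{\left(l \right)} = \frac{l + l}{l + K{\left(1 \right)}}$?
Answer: $\frac{186624}{25} \approx 7465.0$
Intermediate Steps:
$K{\left(M \right)} = M \left(-4 + M\right)$
$z{\left(l \right)} = \frac{2 l}{-3 + l}$ ($z{\left(l \right)} = \frac{l + l}{l + 1 \left(-4 + 1\right)} = \frac{2 l}{l + 1 \left(-3\right)} = \frac{2 l}{l - 3} = \frac{2 l}{-3 + l}$)
$\left(z{\left(-7 \right)} + \left(32 - -53\right)\right)^{2} = \left(2 \left(-7\right) \frac{1}{-3 - 7} + \left(32 - -53\right)\right)^{2} = \left(2 \left(-7\right) \frac{1}{-10} + \left(32 + 53\right)\right)^{2} = \left(2 \left(-7\right) \left(- \frac{1}{10}\right) + 85\right)^{2} = \left(\frac{7}{5} + 85\right)^{2} = \left(\frac{432}{5}\right)^{2} = \frac{186624}{25}$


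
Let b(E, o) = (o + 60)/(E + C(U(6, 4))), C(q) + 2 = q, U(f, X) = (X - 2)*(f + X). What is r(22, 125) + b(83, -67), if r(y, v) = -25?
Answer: -2532/101 ≈ -25.069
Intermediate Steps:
U(f, X) = (-2 + X)*(X + f)
C(q) = -2 + q
b(E, o) = (60 + o)/(18 + E) (b(E, o) = (o + 60)/(E + (-2 + (4² - 2*4 - 2*6 + 4*6))) = (60 + o)/(E + (-2 + (16 - 8 - 12 + 24))) = (60 + o)/(E + (-2 + 20)) = (60 + o)/(E + 18) = (60 + o)/(18 + E))
r(22, 125) + b(83, -67) = -25 + (60 - 67)/(18 + 83) = -25 - 7/101 = -2532/101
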